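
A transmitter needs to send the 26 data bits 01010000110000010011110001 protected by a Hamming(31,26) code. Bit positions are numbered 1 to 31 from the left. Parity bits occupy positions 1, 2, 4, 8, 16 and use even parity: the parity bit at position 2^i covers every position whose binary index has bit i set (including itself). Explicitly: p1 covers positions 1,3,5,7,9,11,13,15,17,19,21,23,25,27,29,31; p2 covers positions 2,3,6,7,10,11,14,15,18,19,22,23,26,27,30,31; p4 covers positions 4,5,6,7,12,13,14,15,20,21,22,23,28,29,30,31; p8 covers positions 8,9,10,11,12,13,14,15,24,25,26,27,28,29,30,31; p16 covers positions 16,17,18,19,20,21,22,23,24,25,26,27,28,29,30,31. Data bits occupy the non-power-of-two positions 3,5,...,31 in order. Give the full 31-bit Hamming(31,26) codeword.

1100101100001100000010011110001

Place data bits at non-power-of-two positions: b3=0, b5=1, b6=0, b7=1, b9=0, b10=0, b11=0, b12=0, b13=1, b14=1, b15=0, b17=0, b18=0, b19=0, b20=0, b21=1, b22=0, b23=0, b24=1, b25=1, b26=1, b27=1, b28=0, b29=0, b30=0, b31=1.
p1 = XOR of data positions {3,5,7,9,11,13,15,17,19,21,23,25,27,29,31} = 0⊕1⊕1⊕0⊕0⊕1⊕0⊕0⊕0⊕1⊕0⊕1⊕1⊕0⊕1 = 1
p2 = XOR of data positions {3,6,7,10,11,14,15,18,19,22,23,26,27,30,31} = 0⊕0⊕1⊕0⊕0⊕1⊕0⊕0⊕0⊕0⊕0⊕1⊕1⊕0⊕1 = 1
p4 = XOR of data positions {5,6,7,12,13,14,15,20,21,22,23,28,29,30,31} = 1⊕0⊕1⊕0⊕1⊕1⊕0⊕0⊕1⊕0⊕0⊕0⊕0⊕0⊕1 = 0
p8 = XOR of data positions {9,10,11,12,13,14,15,24,25,26,27,28,29,30,31} = 0⊕0⊕0⊕0⊕1⊕1⊕0⊕1⊕1⊕1⊕1⊕0⊕0⊕0⊕1 = 1
p16 = XOR of data positions {17,18,19,20,21,22,23,24,25,26,27,28,29,30,31} = 0⊕0⊕0⊕0⊕1⊕0⊕0⊕1⊕1⊕1⊕1⊕0⊕0⊕0⊕1 = 0
Codeword b1..b31 = 1100101100001100000010011110001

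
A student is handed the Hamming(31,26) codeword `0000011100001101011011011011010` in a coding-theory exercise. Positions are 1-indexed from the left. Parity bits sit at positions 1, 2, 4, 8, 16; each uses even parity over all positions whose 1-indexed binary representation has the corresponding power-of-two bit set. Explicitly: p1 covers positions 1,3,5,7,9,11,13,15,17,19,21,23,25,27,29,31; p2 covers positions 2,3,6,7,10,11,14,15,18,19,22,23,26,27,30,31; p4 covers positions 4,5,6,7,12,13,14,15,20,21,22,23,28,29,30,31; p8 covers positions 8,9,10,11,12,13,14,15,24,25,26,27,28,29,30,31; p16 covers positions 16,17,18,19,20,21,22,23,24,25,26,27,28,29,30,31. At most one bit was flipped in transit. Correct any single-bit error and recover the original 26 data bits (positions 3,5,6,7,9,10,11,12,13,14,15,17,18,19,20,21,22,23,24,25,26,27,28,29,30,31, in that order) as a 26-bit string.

s1: b1⊕b3⊕b5⊕b7⊕b9⊕b11⊕b13⊕b15⊕b17⊕b19⊕b21⊕b23⊕b25⊕b27⊕b29⊕b31 = 0⊕0⊕0⊕1⊕0⊕0⊕1⊕0⊕0⊕1⊕1⊕0⊕1⊕1⊕0⊕0 = 0
s2: b2⊕b3⊕b6⊕b7⊕b10⊕b11⊕b14⊕b15⊕b18⊕b19⊕b22⊕b23⊕b26⊕b27⊕b30⊕b31 = 0⊕0⊕1⊕1⊕0⊕0⊕1⊕0⊕1⊕1⊕1⊕0⊕0⊕1⊕1⊕0 = 0
s4: b4⊕b5⊕b6⊕b7⊕b12⊕b13⊕b14⊕b15⊕b20⊕b21⊕b22⊕b23⊕b28⊕b29⊕b30⊕b31 = 0⊕0⊕1⊕1⊕0⊕1⊕1⊕0⊕0⊕1⊕1⊕0⊕1⊕0⊕1⊕0 = 0
s8: b8⊕b9⊕b10⊕b11⊕b12⊕b13⊕b14⊕b15⊕b24⊕b25⊕b26⊕b27⊕b28⊕b29⊕b30⊕b31 = 1⊕0⊕0⊕0⊕0⊕1⊕1⊕0⊕1⊕1⊕0⊕1⊕1⊕0⊕1⊕0 = 0
s16: b16⊕b17⊕b18⊕b19⊕b20⊕b21⊕b22⊕b23⊕b24⊕b25⊕b26⊕b27⊕b28⊕b29⊕b30⊕b31 = 1⊕0⊕1⊕1⊕0⊕1⊕1⊕0⊕1⊕1⊕0⊕1⊕1⊕0⊕1⊕0 = 0
Syndrome (s16...s1) = 00000 → position 0 (no error).
No correction needed.
Data bits at positions 3,5,6,7,9,10,11,12,13,14,15,17,18,19,20,21,22,23,24,25,26,27,28,29,30,31: 00110000110011011011011010

00110000110011011011011010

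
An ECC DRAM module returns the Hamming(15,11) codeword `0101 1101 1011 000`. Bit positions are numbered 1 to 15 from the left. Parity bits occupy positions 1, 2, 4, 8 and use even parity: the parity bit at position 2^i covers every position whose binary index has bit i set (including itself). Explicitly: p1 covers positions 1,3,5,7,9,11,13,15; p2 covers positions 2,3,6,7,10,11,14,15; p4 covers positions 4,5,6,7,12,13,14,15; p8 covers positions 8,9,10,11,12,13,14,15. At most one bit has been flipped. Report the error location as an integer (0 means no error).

3

s1: b1⊕b3⊕b5⊕b7⊕b9⊕b11⊕b13⊕b15 = 0⊕0⊕1⊕0⊕1⊕1⊕0⊕0 = 1
s2: b2⊕b3⊕b6⊕b7⊕b10⊕b11⊕b14⊕b15 = 1⊕0⊕1⊕0⊕0⊕1⊕0⊕0 = 1
s4: b4⊕b5⊕b6⊕b7⊕b12⊕b13⊕b14⊕b15 = 1⊕1⊕1⊕0⊕1⊕0⊕0⊕0 = 0
s8: b8⊕b9⊕b10⊕b11⊕b12⊕b13⊕b14⊕b15 = 1⊕1⊕0⊕1⊕1⊕0⊕0⊕0 = 0
Syndrome (s8...s1) = 0011 → position 3.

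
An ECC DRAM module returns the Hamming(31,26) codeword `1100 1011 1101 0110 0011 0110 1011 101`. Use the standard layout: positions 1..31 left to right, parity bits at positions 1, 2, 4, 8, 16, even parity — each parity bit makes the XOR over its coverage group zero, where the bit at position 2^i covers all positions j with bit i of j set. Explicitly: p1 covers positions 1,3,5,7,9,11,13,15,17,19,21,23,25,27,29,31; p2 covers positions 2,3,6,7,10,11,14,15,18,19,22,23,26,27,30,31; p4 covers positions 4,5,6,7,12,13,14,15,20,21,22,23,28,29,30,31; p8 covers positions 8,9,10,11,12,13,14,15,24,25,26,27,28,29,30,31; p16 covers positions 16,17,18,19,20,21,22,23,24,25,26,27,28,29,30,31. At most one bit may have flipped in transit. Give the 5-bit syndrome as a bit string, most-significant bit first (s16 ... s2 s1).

11101

s1: b1⊕b3⊕b5⊕b7⊕b9⊕b11⊕b13⊕b15⊕b17⊕b19⊕b21⊕b23⊕b25⊕b27⊕b29⊕b31 = 1⊕0⊕1⊕1⊕1⊕0⊕0⊕1⊕0⊕1⊕0⊕1⊕1⊕1⊕1⊕1 = 1
s2: b2⊕b3⊕b6⊕b7⊕b10⊕b11⊕b14⊕b15⊕b18⊕b19⊕b22⊕b23⊕b26⊕b27⊕b30⊕b31 = 1⊕0⊕0⊕1⊕1⊕0⊕1⊕1⊕0⊕1⊕1⊕1⊕0⊕1⊕0⊕1 = 0
s4: b4⊕b5⊕b6⊕b7⊕b12⊕b13⊕b14⊕b15⊕b20⊕b21⊕b22⊕b23⊕b28⊕b29⊕b30⊕b31 = 0⊕1⊕0⊕1⊕1⊕0⊕1⊕1⊕1⊕0⊕1⊕1⊕1⊕1⊕0⊕1 = 1
s8: b8⊕b9⊕b10⊕b11⊕b12⊕b13⊕b14⊕b15⊕b24⊕b25⊕b26⊕b27⊕b28⊕b29⊕b30⊕b31 = 1⊕1⊕1⊕0⊕1⊕0⊕1⊕1⊕0⊕1⊕0⊕1⊕1⊕1⊕0⊕1 = 1
s16: b16⊕b17⊕b18⊕b19⊕b20⊕b21⊕b22⊕b23⊕b24⊕b25⊕b26⊕b27⊕b28⊕b29⊕b30⊕b31 = 0⊕0⊕0⊕1⊕1⊕0⊕1⊕1⊕0⊕1⊕0⊕1⊕1⊕1⊕0⊕1 = 1
Syndrome (s16...s1) = 11101 → position 29.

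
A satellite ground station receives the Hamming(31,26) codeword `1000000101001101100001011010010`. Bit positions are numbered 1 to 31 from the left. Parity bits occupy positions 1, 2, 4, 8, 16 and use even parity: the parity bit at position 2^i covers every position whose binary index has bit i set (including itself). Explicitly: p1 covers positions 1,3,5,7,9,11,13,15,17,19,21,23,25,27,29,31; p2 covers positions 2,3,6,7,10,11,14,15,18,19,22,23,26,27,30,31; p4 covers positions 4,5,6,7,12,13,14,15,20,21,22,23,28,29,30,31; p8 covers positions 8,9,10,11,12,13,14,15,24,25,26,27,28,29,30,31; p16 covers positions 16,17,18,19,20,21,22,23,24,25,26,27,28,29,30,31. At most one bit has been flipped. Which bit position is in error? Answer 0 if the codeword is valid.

19

s1: b1⊕b3⊕b5⊕b7⊕b9⊕b11⊕b13⊕b15⊕b17⊕b19⊕b21⊕b23⊕b25⊕b27⊕b29⊕b31 = 1⊕0⊕0⊕0⊕0⊕0⊕1⊕0⊕1⊕0⊕0⊕0⊕1⊕1⊕0⊕0 = 1
s2: b2⊕b3⊕b6⊕b7⊕b10⊕b11⊕b14⊕b15⊕b18⊕b19⊕b22⊕b23⊕b26⊕b27⊕b30⊕b31 = 0⊕0⊕0⊕0⊕1⊕0⊕1⊕0⊕0⊕0⊕1⊕0⊕0⊕1⊕1⊕0 = 1
s4: b4⊕b5⊕b6⊕b7⊕b12⊕b13⊕b14⊕b15⊕b20⊕b21⊕b22⊕b23⊕b28⊕b29⊕b30⊕b31 = 0⊕0⊕0⊕0⊕0⊕1⊕1⊕0⊕0⊕0⊕1⊕0⊕0⊕0⊕1⊕0 = 0
s8: b8⊕b9⊕b10⊕b11⊕b12⊕b13⊕b14⊕b15⊕b24⊕b25⊕b26⊕b27⊕b28⊕b29⊕b30⊕b31 = 1⊕0⊕1⊕0⊕0⊕1⊕1⊕0⊕1⊕1⊕0⊕1⊕0⊕0⊕1⊕0 = 0
s16: b16⊕b17⊕b18⊕b19⊕b20⊕b21⊕b22⊕b23⊕b24⊕b25⊕b26⊕b27⊕b28⊕b29⊕b30⊕b31 = 1⊕1⊕0⊕0⊕0⊕0⊕1⊕0⊕1⊕1⊕0⊕1⊕0⊕0⊕1⊕0 = 1
Syndrome (s16...s1) = 10011 → position 19.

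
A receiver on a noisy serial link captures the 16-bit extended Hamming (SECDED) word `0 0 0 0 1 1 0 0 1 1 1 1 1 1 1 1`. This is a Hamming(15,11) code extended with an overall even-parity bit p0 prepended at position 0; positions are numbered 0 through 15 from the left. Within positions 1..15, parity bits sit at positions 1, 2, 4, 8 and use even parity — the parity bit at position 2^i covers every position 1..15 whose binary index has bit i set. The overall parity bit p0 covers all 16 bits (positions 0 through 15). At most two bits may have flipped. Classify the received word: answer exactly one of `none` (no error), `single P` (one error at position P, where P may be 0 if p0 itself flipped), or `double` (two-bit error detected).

double

s1: b1⊕b3⊕b5⊕b7⊕b9⊕b11⊕b13⊕b15 = 0⊕0⊕1⊕0⊕1⊕1⊕1⊕1 = 1
s2: b2⊕b3⊕b6⊕b7⊕b10⊕b11⊕b14⊕b15 = 0⊕0⊕0⊕0⊕1⊕1⊕1⊕1 = 0
s4: b4⊕b5⊕b6⊕b7⊕b12⊕b13⊕b14⊕b15 = 1⊕1⊕0⊕0⊕1⊕1⊕1⊕1 = 0
s8: b8⊕b9⊕b10⊕b11⊕b12⊕b13⊕b14⊕b15 = 1⊕1⊕1⊕1⊕1⊕1⊕1⊕1 = 0
Syndrome (s8...s1) = 0001 → position 1.
Overall parity (XOR of all 16 bits, including p0): 0⊕0⊕0⊕0⊕1⊕1⊕0⊕0⊕1⊕1⊕1⊕1⊕1⊕1⊕1⊕1 = 0
Overall=0, syndrome position=1 → double-bit error detected (uncorrectable).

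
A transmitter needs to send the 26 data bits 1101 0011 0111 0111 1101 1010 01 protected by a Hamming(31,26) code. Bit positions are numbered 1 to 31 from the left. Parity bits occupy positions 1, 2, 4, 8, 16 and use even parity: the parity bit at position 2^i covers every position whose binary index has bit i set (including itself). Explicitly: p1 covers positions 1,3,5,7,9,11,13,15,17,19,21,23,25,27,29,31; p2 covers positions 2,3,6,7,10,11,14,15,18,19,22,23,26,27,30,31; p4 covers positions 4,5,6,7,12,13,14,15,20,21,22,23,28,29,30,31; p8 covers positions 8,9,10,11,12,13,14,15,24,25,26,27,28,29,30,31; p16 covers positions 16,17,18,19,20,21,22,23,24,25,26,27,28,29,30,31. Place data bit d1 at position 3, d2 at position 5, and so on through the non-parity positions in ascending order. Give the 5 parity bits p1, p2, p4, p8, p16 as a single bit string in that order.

10100

Place data bits at non-power-of-two positions: b3=1, b5=1, b6=0, b7=1, b9=0, b10=0, b11=1, b12=1, b13=0, b14=1, b15=1, b17=1, b18=0, b19=1, b20=1, b21=1, b22=1, b23=1, b24=0, b25=1, b26=1, b27=0, b28=1, b29=0, b30=0, b31=1.
p1 = XOR of data positions {3,5,7,9,11,13,15,17,19,21,23,25,27,29,31} = 1⊕1⊕1⊕0⊕1⊕0⊕1⊕1⊕1⊕1⊕1⊕1⊕0⊕0⊕1 = 1
p2 = XOR of data positions {3,6,7,10,11,14,15,18,19,22,23,26,27,30,31} = 1⊕0⊕1⊕0⊕1⊕1⊕1⊕0⊕1⊕1⊕1⊕1⊕0⊕0⊕1 = 0
p4 = XOR of data positions {5,6,7,12,13,14,15,20,21,22,23,28,29,30,31} = 1⊕0⊕1⊕1⊕0⊕1⊕1⊕1⊕1⊕1⊕1⊕1⊕0⊕0⊕1 = 1
p8 = XOR of data positions {9,10,11,12,13,14,15,24,25,26,27,28,29,30,31} = 0⊕0⊕1⊕1⊕0⊕1⊕1⊕0⊕1⊕1⊕0⊕1⊕0⊕0⊕1 = 0
p16 = XOR of data positions {17,18,19,20,21,22,23,24,25,26,27,28,29,30,31} = 1⊕0⊕1⊕1⊕1⊕1⊕1⊕0⊕1⊕1⊕0⊕1⊕0⊕0⊕1 = 0
Parity bits p1,p2,p4,p8,p16 = 10100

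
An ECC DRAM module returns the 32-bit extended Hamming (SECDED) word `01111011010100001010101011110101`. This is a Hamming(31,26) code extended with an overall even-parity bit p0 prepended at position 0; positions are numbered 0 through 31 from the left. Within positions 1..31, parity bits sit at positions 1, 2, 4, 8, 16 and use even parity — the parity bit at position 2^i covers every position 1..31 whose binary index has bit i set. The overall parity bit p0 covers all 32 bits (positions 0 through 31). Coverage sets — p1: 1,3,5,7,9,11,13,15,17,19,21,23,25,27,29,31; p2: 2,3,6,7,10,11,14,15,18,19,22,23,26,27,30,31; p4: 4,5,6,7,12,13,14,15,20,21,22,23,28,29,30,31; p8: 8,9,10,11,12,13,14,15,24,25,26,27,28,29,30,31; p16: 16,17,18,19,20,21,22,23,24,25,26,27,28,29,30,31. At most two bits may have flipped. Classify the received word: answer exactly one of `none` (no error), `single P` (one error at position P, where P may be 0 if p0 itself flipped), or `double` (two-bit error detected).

s1: b1⊕b3⊕b5⊕b7⊕b9⊕b11⊕b13⊕b15⊕b17⊕b19⊕b21⊕b23⊕b25⊕b27⊕b29⊕b31 = 1⊕1⊕0⊕1⊕1⊕1⊕0⊕0⊕0⊕0⊕0⊕0⊕1⊕1⊕1⊕1 = 1
s2: b2⊕b3⊕b6⊕b7⊕b10⊕b11⊕b14⊕b15⊕b18⊕b19⊕b22⊕b23⊕b26⊕b27⊕b30⊕b31 = 1⊕1⊕1⊕1⊕0⊕1⊕0⊕0⊕1⊕0⊕1⊕0⊕1⊕1⊕0⊕1 = 0
s4: b4⊕b5⊕b6⊕b7⊕b12⊕b13⊕b14⊕b15⊕b20⊕b21⊕b22⊕b23⊕b28⊕b29⊕b30⊕b31 = 1⊕0⊕1⊕1⊕0⊕0⊕0⊕0⊕1⊕0⊕1⊕0⊕0⊕1⊕0⊕1 = 1
s8: b8⊕b9⊕b10⊕b11⊕b12⊕b13⊕b14⊕b15⊕b24⊕b25⊕b26⊕b27⊕b28⊕b29⊕b30⊕b31 = 0⊕1⊕0⊕1⊕0⊕0⊕0⊕0⊕1⊕1⊕1⊕1⊕0⊕1⊕0⊕1 = 0
s16: b16⊕b17⊕b18⊕b19⊕b20⊕b21⊕b22⊕b23⊕b24⊕b25⊕b26⊕b27⊕b28⊕b29⊕b30⊕b31 = 1⊕0⊕1⊕0⊕1⊕0⊕1⊕0⊕1⊕1⊕1⊕1⊕0⊕1⊕0⊕1 = 0
Syndrome (s16...s1) = 00101 → position 5.
Overall parity (XOR of all 32 bits, including p0): 0⊕1⊕1⊕1⊕1⊕0⊕1⊕1⊕0⊕1⊕0⊕1⊕0⊕0⊕0⊕0⊕1⊕0⊕1⊕0⊕1⊕0⊕1⊕0⊕1⊕1⊕1⊕1⊕0⊕1⊕0⊕1 = 0
Overall=0, syndrome position=5 → double-bit error detected (uncorrectable).

double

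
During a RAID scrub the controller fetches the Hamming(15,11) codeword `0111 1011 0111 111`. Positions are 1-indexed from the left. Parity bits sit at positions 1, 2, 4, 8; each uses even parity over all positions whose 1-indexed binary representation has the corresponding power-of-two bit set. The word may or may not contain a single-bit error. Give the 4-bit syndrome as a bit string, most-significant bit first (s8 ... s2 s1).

s1: b1⊕b3⊕b5⊕b7⊕b9⊕b11⊕b13⊕b15 = 0⊕1⊕1⊕1⊕0⊕1⊕1⊕1 = 0
s2: b2⊕b3⊕b6⊕b7⊕b10⊕b11⊕b14⊕b15 = 1⊕1⊕0⊕1⊕1⊕1⊕1⊕1 = 1
s4: b4⊕b5⊕b6⊕b7⊕b12⊕b13⊕b14⊕b15 = 1⊕1⊕0⊕1⊕1⊕1⊕1⊕1 = 1
s8: b8⊕b9⊕b10⊕b11⊕b12⊕b13⊕b14⊕b15 = 1⊕0⊕1⊕1⊕1⊕1⊕1⊕1 = 1
Syndrome (s8...s1) = 1110 → position 14.

1110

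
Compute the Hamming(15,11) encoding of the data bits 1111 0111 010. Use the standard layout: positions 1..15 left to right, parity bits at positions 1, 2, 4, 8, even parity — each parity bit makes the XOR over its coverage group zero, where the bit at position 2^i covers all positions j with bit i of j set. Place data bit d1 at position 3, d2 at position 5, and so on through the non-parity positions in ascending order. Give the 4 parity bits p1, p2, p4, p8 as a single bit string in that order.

0010

Place data bits at non-power-of-two positions: b3=1, b5=1, b6=1, b7=1, b9=0, b10=1, b11=1, b12=1, b13=0, b14=1, b15=0.
p1 = XOR of data positions {3,5,7,9,11,13,15} = 1⊕1⊕1⊕0⊕1⊕0⊕0 = 0
p2 = XOR of data positions {3,6,7,10,11,14,15} = 1⊕1⊕1⊕1⊕1⊕1⊕0 = 0
p4 = XOR of data positions {5,6,7,12,13,14,15} = 1⊕1⊕1⊕1⊕0⊕1⊕0 = 1
p8 = XOR of data positions {9,10,11,12,13,14,15} = 0⊕1⊕1⊕1⊕0⊕1⊕0 = 0
Parity bits p1,p2,p4,p8 = 0010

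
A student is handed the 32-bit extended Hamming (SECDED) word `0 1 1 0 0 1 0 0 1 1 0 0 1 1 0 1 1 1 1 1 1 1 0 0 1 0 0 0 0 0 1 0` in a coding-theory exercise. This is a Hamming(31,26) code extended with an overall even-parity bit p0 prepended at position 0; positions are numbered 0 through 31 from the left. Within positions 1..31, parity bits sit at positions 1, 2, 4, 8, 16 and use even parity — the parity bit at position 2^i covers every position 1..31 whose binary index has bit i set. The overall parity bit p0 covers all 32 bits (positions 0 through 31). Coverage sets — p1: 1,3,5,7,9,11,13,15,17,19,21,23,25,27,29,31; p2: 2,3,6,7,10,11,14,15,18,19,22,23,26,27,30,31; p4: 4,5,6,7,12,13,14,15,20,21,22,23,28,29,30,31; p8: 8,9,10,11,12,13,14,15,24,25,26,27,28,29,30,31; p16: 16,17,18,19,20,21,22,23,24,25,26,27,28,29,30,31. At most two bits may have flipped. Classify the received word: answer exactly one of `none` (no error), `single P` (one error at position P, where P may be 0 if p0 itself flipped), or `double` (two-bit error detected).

s1: b1⊕b3⊕b5⊕b7⊕b9⊕b11⊕b13⊕b15⊕b17⊕b19⊕b21⊕b23⊕b25⊕b27⊕b29⊕b31 = 1⊕0⊕1⊕0⊕1⊕0⊕1⊕1⊕1⊕1⊕1⊕0⊕0⊕0⊕0⊕0 = 0
s2: b2⊕b3⊕b6⊕b7⊕b10⊕b11⊕b14⊕b15⊕b18⊕b19⊕b22⊕b23⊕b26⊕b27⊕b30⊕b31 = 1⊕0⊕0⊕0⊕0⊕0⊕0⊕1⊕1⊕1⊕0⊕0⊕0⊕0⊕1⊕0 = 1
s4: b4⊕b5⊕b6⊕b7⊕b12⊕b13⊕b14⊕b15⊕b20⊕b21⊕b22⊕b23⊕b28⊕b29⊕b30⊕b31 = 0⊕1⊕0⊕0⊕1⊕1⊕0⊕1⊕1⊕1⊕0⊕0⊕0⊕0⊕1⊕0 = 1
s8: b8⊕b9⊕b10⊕b11⊕b12⊕b13⊕b14⊕b15⊕b24⊕b25⊕b26⊕b27⊕b28⊕b29⊕b30⊕b31 = 1⊕1⊕0⊕0⊕1⊕1⊕0⊕1⊕1⊕0⊕0⊕0⊕0⊕0⊕1⊕0 = 1
s16: b16⊕b17⊕b18⊕b19⊕b20⊕b21⊕b22⊕b23⊕b24⊕b25⊕b26⊕b27⊕b28⊕b29⊕b30⊕b31 = 1⊕1⊕1⊕1⊕1⊕1⊕0⊕0⊕1⊕0⊕0⊕0⊕0⊕0⊕1⊕0 = 0
Syndrome (s16...s1) = 01110 → position 14.
Overall parity (XOR of all 32 bits, including p0): 0⊕1⊕1⊕0⊕0⊕1⊕0⊕0⊕1⊕1⊕0⊕0⊕1⊕1⊕0⊕1⊕1⊕1⊕1⊕1⊕1⊕1⊕0⊕0⊕1⊕0⊕0⊕0⊕0⊕0⊕1⊕0 = 0
Overall=0, syndrome position=14 → double-bit error detected (uncorrectable).

double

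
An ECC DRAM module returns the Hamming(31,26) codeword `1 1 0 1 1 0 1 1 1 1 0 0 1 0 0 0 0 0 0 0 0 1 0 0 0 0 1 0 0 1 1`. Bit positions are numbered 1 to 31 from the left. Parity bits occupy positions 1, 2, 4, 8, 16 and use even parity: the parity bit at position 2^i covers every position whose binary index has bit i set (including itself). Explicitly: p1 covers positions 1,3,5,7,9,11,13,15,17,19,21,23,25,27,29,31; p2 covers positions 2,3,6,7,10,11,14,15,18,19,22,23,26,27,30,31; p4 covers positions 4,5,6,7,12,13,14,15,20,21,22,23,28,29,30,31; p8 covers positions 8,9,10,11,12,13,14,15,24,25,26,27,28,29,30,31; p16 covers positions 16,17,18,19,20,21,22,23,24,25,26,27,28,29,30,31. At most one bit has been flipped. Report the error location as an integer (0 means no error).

15

s1: b1⊕b3⊕b5⊕b7⊕b9⊕b11⊕b13⊕b15⊕b17⊕b19⊕b21⊕b23⊕b25⊕b27⊕b29⊕b31 = 1⊕0⊕1⊕1⊕1⊕0⊕1⊕0⊕0⊕0⊕0⊕0⊕0⊕1⊕0⊕1 = 1
s2: b2⊕b3⊕b6⊕b7⊕b10⊕b11⊕b14⊕b15⊕b18⊕b19⊕b22⊕b23⊕b26⊕b27⊕b30⊕b31 = 1⊕0⊕0⊕1⊕1⊕0⊕0⊕0⊕0⊕0⊕1⊕0⊕0⊕1⊕1⊕1 = 1
s4: b4⊕b5⊕b6⊕b7⊕b12⊕b13⊕b14⊕b15⊕b20⊕b21⊕b22⊕b23⊕b28⊕b29⊕b30⊕b31 = 1⊕1⊕0⊕1⊕0⊕1⊕0⊕0⊕0⊕0⊕1⊕0⊕0⊕0⊕1⊕1 = 1
s8: b8⊕b9⊕b10⊕b11⊕b12⊕b13⊕b14⊕b15⊕b24⊕b25⊕b26⊕b27⊕b28⊕b29⊕b30⊕b31 = 1⊕1⊕1⊕0⊕0⊕1⊕0⊕0⊕0⊕0⊕0⊕1⊕0⊕0⊕1⊕1 = 1
s16: b16⊕b17⊕b18⊕b19⊕b20⊕b21⊕b22⊕b23⊕b24⊕b25⊕b26⊕b27⊕b28⊕b29⊕b30⊕b31 = 0⊕0⊕0⊕0⊕0⊕0⊕1⊕0⊕0⊕0⊕0⊕1⊕0⊕0⊕1⊕1 = 0
Syndrome (s16...s1) = 01111 → position 15.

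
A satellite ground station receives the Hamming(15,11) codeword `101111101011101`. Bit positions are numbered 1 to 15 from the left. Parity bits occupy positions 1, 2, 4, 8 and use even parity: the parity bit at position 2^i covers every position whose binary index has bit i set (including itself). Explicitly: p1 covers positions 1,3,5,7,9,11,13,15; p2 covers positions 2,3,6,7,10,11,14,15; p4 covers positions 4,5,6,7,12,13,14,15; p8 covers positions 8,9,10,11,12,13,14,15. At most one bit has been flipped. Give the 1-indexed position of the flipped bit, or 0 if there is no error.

14

s1: b1⊕b3⊕b5⊕b7⊕b9⊕b11⊕b13⊕b15 = 1⊕1⊕1⊕1⊕1⊕1⊕1⊕1 = 0
s2: b2⊕b3⊕b6⊕b7⊕b10⊕b11⊕b14⊕b15 = 0⊕1⊕1⊕1⊕0⊕1⊕0⊕1 = 1
s4: b4⊕b5⊕b6⊕b7⊕b12⊕b13⊕b14⊕b15 = 1⊕1⊕1⊕1⊕1⊕1⊕0⊕1 = 1
s8: b8⊕b9⊕b10⊕b11⊕b12⊕b13⊕b14⊕b15 = 0⊕1⊕0⊕1⊕1⊕1⊕0⊕1 = 1
Syndrome (s8...s1) = 1110 → position 14.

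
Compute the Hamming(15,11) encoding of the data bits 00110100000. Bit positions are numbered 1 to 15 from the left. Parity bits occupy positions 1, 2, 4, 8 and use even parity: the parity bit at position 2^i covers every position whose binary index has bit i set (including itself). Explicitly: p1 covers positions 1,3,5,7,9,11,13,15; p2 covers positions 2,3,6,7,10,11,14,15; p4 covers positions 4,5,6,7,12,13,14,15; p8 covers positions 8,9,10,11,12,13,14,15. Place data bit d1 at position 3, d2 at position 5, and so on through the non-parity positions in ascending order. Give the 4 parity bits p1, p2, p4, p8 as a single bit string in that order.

Place data bits at non-power-of-two positions: b3=0, b5=0, b6=1, b7=1, b9=0, b10=1, b11=0, b12=0, b13=0, b14=0, b15=0.
p1 = XOR of data positions {3,5,7,9,11,13,15} = 0⊕0⊕1⊕0⊕0⊕0⊕0 = 1
p2 = XOR of data positions {3,6,7,10,11,14,15} = 0⊕1⊕1⊕1⊕0⊕0⊕0 = 1
p4 = XOR of data positions {5,6,7,12,13,14,15} = 0⊕1⊕1⊕0⊕0⊕0⊕0 = 0
p8 = XOR of data positions {9,10,11,12,13,14,15} = 0⊕1⊕0⊕0⊕0⊕0⊕0 = 1
Parity bits p1,p2,p4,p8 = 1101

1101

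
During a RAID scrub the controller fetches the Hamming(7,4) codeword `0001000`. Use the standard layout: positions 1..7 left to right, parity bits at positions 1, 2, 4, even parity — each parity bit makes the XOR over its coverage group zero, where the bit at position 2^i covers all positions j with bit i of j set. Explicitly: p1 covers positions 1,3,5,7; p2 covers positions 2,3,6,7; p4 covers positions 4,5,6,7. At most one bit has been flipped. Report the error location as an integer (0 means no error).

4

s1: b1⊕b3⊕b5⊕b7 = 0⊕0⊕0⊕0 = 0
s2: b2⊕b3⊕b6⊕b7 = 0⊕0⊕0⊕0 = 0
s4: b4⊕b5⊕b6⊕b7 = 1⊕0⊕0⊕0 = 1
Syndrome (s4...s1) = 100 → position 4.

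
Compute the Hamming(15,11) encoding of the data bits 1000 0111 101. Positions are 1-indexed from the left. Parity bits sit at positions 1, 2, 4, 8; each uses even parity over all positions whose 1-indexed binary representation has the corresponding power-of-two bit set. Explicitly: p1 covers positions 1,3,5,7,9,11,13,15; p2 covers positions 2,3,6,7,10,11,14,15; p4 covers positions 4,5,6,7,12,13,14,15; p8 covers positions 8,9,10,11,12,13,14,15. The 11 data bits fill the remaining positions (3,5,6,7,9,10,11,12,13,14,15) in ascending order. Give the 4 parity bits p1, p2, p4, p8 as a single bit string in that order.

Place data bits at non-power-of-two positions: b3=1, b5=0, b6=0, b7=0, b9=0, b10=1, b11=1, b12=1, b13=1, b14=0, b15=1.
p1 = XOR of data positions {3,5,7,9,11,13,15} = 1⊕0⊕0⊕0⊕1⊕1⊕1 = 0
p2 = XOR of data positions {3,6,7,10,11,14,15} = 1⊕0⊕0⊕1⊕1⊕0⊕1 = 0
p4 = XOR of data positions {5,6,7,12,13,14,15} = 0⊕0⊕0⊕1⊕1⊕0⊕1 = 1
p8 = XOR of data positions {9,10,11,12,13,14,15} = 0⊕1⊕1⊕1⊕1⊕0⊕1 = 1
Parity bits p1,p2,p4,p8 = 0011

0011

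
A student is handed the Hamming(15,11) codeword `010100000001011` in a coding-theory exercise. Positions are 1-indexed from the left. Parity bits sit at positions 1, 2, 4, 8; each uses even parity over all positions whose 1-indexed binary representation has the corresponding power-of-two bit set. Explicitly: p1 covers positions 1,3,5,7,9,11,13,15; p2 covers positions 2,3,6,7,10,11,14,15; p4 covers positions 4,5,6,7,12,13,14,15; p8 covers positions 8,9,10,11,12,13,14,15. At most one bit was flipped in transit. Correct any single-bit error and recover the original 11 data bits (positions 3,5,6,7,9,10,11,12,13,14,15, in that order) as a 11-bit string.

00000011011

s1: b1⊕b3⊕b5⊕b7⊕b9⊕b11⊕b13⊕b15 = 0⊕0⊕0⊕0⊕0⊕0⊕0⊕1 = 1
s2: b2⊕b3⊕b6⊕b7⊕b10⊕b11⊕b14⊕b15 = 1⊕0⊕0⊕0⊕0⊕0⊕1⊕1 = 1
s4: b4⊕b5⊕b6⊕b7⊕b12⊕b13⊕b14⊕b15 = 1⊕0⊕0⊕0⊕1⊕0⊕1⊕1 = 0
s8: b8⊕b9⊕b10⊕b11⊕b12⊕b13⊕b14⊕b15 = 0⊕0⊕0⊕0⊕1⊕0⊕1⊕1 = 1
Syndrome (s8...s1) = 1011 → position 11.
Flip bit 11: corrected codeword = 010100000011011
Data bits at positions 3,5,6,7,9,10,11,12,13,14,15: 00000011011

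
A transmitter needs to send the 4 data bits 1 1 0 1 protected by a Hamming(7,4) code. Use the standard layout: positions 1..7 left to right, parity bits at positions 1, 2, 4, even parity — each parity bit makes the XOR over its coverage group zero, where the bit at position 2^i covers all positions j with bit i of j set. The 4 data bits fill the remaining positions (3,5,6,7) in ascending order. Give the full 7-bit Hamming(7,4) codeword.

Place data bits at non-power-of-two positions: b3=1, b5=1, b6=0, b7=1.
p1 = XOR of data positions {3,5,7} = 1⊕1⊕1 = 1
p2 = XOR of data positions {3,6,7} = 1⊕0⊕1 = 0
p4 = XOR of data positions {5,6,7} = 1⊕0⊕1 = 0
Codeword b1..b7 = 1010101

1010101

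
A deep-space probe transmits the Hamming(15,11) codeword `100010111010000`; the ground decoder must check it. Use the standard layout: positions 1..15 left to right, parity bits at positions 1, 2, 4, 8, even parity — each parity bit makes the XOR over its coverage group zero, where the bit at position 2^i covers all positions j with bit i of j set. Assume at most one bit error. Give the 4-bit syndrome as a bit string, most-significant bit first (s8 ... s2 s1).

s1: b1⊕b3⊕b5⊕b7⊕b9⊕b11⊕b13⊕b15 = 1⊕0⊕1⊕1⊕1⊕1⊕0⊕0 = 1
s2: b2⊕b3⊕b6⊕b7⊕b10⊕b11⊕b14⊕b15 = 0⊕0⊕0⊕1⊕0⊕1⊕0⊕0 = 0
s4: b4⊕b5⊕b6⊕b7⊕b12⊕b13⊕b14⊕b15 = 0⊕1⊕0⊕1⊕0⊕0⊕0⊕0 = 0
s8: b8⊕b9⊕b10⊕b11⊕b12⊕b13⊕b14⊕b15 = 1⊕1⊕0⊕1⊕0⊕0⊕0⊕0 = 1
Syndrome (s8...s1) = 1001 → position 9.

1001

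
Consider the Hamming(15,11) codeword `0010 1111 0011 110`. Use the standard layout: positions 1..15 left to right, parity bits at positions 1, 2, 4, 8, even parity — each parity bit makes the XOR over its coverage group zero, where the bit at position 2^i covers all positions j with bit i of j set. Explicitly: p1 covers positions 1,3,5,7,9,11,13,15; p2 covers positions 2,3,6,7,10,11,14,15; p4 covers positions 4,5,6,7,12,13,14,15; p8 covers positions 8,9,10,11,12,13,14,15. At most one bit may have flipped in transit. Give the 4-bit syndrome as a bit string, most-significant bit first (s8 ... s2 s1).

1011

s1: b1⊕b3⊕b5⊕b7⊕b9⊕b11⊕b13⊕b15 = 0⊕1⊕1⊕1⊕0⊕1⊕1⊕0 = 1
s2: b2⊕b3⊕b6⊕b7⊕b10⊕b11⊕b14⊕b15 = 0⊕1⊕1⊕1⊕0⊕1⊕1⊕0 = 1
s4: b4⊕b5⊕b6⊕b7⊕b12⊕b13⊕b14⊕b15 = 0⊕1⊕1⊕1⊕1⊕1⊕1⊕0 = 0
s8: b8⊕b9⊕b10⊕b11⊕b12⊕b13⊕b14⊕b15 = 1⊕0⊕0⊕1⊕1⊕1⊕1⊕0 = 1
Syndrome (s8...s1) = 1011 → position 11.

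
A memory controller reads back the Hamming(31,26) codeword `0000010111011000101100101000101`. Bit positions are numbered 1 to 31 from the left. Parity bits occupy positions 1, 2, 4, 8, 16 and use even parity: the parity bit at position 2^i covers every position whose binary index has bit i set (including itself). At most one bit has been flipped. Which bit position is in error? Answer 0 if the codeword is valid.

22

s1: b1⊕b3⊕b5⊕b7⊕b9⊕b11⊕b13⊕b15⊕b17⊕b19⊕b21⊕b23⊕b25⊕b27⊕b29⊕b31 = 0⊕0⊕0⊕0⊕1⊕0⊕1⊕0⊕1⊕1⊕0⊕1⊕1⊕0⊕1⊕1 = 0
s2: b2⊕b3⊕b6⊕b7⊕b10⊕b11⊕b14⊕b15⊕b18⊕b19⊕b22⊕b23⊕b26⊕b27⊕b30⊕b31 = 0⊕0⊕1⊕0⊕1⊕0⊕0⊕0⊕0⊕1⊕0⊕1⊕0⊕0⊕0⊕1 = 1
s4: b4⊕b5⊕b6⊕b7⊕b12⊕b13⊕b14⊕b15⊕b20⊕b21⊕b22⊕b23⊕b28⊕b29⊕b30⊕b31 = 0⊕0⊕1⊕0⊕1⊕1⊕0⊕0⊕1⊕0⊕0⊕1⊕0⊕1⊕0⊕1 = 1
s8: b8⊕b9⊕b10⊕b11⊕b12⊕b13⊕b14⊕b15⊕b24⊕b25⊕b26⊕b27⊕b28⊕b29⊕b30⊕b31 = 1⊕1⊕1⊕0⊕1⊕1⊕0⊕0⊕0⊕1⊕0⊕0⊕0⊕1⊕0⊕1 = 0
s16: b16⊕b17⊕b18⊕b19⊕b20⊕b21⊕b22⊕b23⊕b24⊕b25⊕b26⊕b27⊕b28⊕b29⊕b30⊕b31 = 0⊕1⊕0⊕1⊕1⊕0⊕0⊕1⊕0⊕1⊕0⊕0⊕0⊕1⊕0⊕1 = 1
Syndrome (s16...s1) = 10110 → position 22.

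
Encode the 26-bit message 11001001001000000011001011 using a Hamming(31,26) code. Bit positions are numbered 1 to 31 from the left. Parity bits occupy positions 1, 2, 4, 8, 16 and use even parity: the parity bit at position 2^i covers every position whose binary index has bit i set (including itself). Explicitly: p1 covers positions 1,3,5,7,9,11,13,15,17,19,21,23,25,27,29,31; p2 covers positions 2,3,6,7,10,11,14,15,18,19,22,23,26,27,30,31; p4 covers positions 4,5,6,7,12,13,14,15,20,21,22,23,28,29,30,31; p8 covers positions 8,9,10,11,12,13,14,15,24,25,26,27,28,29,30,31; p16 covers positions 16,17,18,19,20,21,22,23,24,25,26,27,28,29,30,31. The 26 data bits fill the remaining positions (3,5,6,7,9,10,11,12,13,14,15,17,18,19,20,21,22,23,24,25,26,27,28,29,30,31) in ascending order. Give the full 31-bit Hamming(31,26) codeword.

Place data bits at non-power-of-two positions: b3=1, b5=1, b6=0, b7=0, b9=1, b10=0, b11=0, b12=1, b13=0, b14=0, b15=1, b17=0, b18=0, b19=0, b20=0, b21=0, b22=0, b23=0, b24=1, b25=1, b26=0, b27=0, b28=1, b29=0, b30=1, b31=1.
p1 = XOR of data positions {3,5,7,9,11,13,15,17,19,21,23,25,27,29,31} = 1⊕1⊕0⊕1⊕0⊕0⊕1⊕0⊕0⊕0⊕0⊕1⊕0⊕0⊕1 = 0
p2 = XOR of data positions {3,6,7,10,11,14,15,18,19,22,23,26,27,30,31} = 1⊕0⊕0⊕0⊕0⊕0⊕1⊕0⊕0⊕0⊕0⊕0⊕0⊕1⊕1 = 0
p4 = XOR of data positions {5,6,7,12,13,14,15,20,21,22,23,28,29,30,31} = 1⊕0⊕0⊕1⊕0⊕0⊕1⊕0⊕0⊕0⊕0⊕1⊕0⊕1⊕1 = 0
p8 = XOR of data positions {9,10,11,12,13,14,15,24,25,26,27,28,29,30,31} = 1⊕0⊕0⊕1⊕0⊕0⊕1⊕1⊕1⊕0⊕0⊕1⊕0⊕1⊕1 = 0
p16 = XOR of data positions {17,18,19,20,21,22,23,24,25,26,27,28,29,30,31} = 0⊕0⊕0⊕0⊕0⊕0⊕0⊕1⊕1⊕0⊕0⊕1⊕0⊕1⊕1 = 1
Codeword b1..b31 = 0010100010010011000000011001011

0010100010010011000000011001011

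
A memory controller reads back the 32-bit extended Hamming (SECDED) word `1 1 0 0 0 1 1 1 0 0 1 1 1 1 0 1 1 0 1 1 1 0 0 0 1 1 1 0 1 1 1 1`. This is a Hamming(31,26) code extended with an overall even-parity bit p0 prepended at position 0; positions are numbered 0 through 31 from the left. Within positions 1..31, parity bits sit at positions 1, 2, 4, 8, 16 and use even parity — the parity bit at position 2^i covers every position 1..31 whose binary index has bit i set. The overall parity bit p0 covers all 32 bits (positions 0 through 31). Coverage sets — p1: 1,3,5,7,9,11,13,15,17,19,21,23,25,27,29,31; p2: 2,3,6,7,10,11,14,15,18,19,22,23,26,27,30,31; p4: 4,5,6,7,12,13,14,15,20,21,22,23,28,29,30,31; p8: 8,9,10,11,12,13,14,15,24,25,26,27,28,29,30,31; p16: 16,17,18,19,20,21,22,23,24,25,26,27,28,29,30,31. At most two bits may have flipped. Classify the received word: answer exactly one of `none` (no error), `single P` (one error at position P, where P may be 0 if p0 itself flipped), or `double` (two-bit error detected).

single 20

s1: b1⊕b3⊕b5⊕b7⊕b9⊕b11⊕b13⊕b15⊕b17⊕b19⊕b21⊕b23⊕b25⊕b27⊕b29⊕b31 = 1⊕0⊕1⊕1⊕0⊕1⊕1⊕1⊕0⊕1⊕0⊕0⊕1⊕0⊕1⊕1 = 0
s2: b2⊕b3⊕b6⊕b7⊕b10⊕b11⊕b14⊕b15⊕b18⊕b19⊕b22⊕b23⊕b26⊕b27⊕b30⊕b31 = 0⊕0⊕1⊕1⊕1⊕1⊕0⊕1⊕1⊕1⊕0⊕0⊕1⊕0⊕1⊕1 = 0
s4: b4⊕b5⊕b6⊕b7⊕b12⊕b13⊕b14⊕b15⊕b20⊕b21⊕b22⊕b23⊕b28⊕b29⊕b30⊕b31 = 0⊕1⊕1⊕1⊕1⊕1⊕0⊕1⊕1⊕0⊕0⊕0⊕1⊕1⊕1⊕1 = 1
s8: b8⊕b9⊕b10⊕b11⊕b12⊕b13⊕b14⊕b15⊕b24⊕b25⊕b26⊕b27⊕b28⊕b29⊕b30⊕b31 = 0⊕0⊕1⊕1⊕1⊕1⊕0⊕1⊕1⊕1⊕1⊕0⊕1⊕1⊕1⊕1 = 0
s16: b16⊕b17⊕b18⊕b19⊕b20⊕b21⊕b22⊕b23⊕b24⊕b25⊕b26⊕b27⊕b28⊕b29⊕b30⊕b31 = 1⊕0⊕1⊕1⊕1⊕0⊕0⊕0⊕1⊕1⊕1⊕0⊕1⊕1⊕1⊕1 = 1
Syndrome (s16...s1) = 10100 → position 20.
Overall parity (XOR of all 32 bits, including p0): 1⊕1⊕0⊕0⊕0⊕1⊕1⊕1⊕0⊕0⊕1⊕1⊕1⊕1⊕0⊕1⊕1⊕0⊕1⊕1⊕1⊕0⊕0⊕0⊕1⊕1⊕1⊕0⊕1⊕1⊕1⊕1 = 1
Overall=1, syndrome position=20 → single-bit error at position 20.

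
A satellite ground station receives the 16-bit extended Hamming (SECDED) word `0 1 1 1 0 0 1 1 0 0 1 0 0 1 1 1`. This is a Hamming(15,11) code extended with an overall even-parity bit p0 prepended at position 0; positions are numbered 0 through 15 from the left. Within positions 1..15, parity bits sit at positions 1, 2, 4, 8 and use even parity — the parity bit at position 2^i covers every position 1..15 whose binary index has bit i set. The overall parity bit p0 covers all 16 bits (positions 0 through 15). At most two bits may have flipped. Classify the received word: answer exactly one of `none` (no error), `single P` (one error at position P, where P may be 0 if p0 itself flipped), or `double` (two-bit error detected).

s1: b1⊕b3⊕b5⊕b7⊕b9⊕b11⊕b13⊕b15 = 1⊕1⊕0⊕1⊕0⊕0⊕1⊕1 = 1
s2: b2⊕b3⊕b6⊕b7⊕b10⊕b11⊕b14⊕b15 = 1⊕1⊕1⊕1⊕1⊕0⊕1⊕1 = 1
s4: b4⊕b5⊕b6⊕b7⊕b12⊕b13⊕b14⊕b15 = 0⊕0⊕1⊕1⊕0⊕1⊕1⊕1 = 1
s8: b8⊕b9⊕b10⊕b11⊕b12⊕b13⊕b14⊕b15 = 0⊕0⊕1⊕0⊕0⊕1⊕1⊕1 = 0
Syndrome (s8...s1) = 0111 → position 7.
Overall parity (XOR of all 16 bits, including p0): 0⊕1⊕1⊕1⊕0⊕0⊕1⊕1⊕0⊕0⊕1⊕0⊕0⊕1⊕1⊕1 = 1
Overall=1, syndrome position=7 → single-bit error at position 7.

single 7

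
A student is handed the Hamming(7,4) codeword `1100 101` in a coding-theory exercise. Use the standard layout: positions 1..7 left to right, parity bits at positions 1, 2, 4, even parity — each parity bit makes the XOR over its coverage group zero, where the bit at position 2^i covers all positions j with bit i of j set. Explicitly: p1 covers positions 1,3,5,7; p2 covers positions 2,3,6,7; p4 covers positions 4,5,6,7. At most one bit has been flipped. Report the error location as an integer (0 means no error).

s1: b1⊕b3⊕b5⊕b7 = 1⊕0⊕1⊕1 = 1
s2: b2⊕b3⊕b6⊕b7 = 1⊕0⊕0⊕1 = 0
s4: b4⊕b5⊕b6⊕b7 = 0⊕1⊕0⊕1 = 0
Syndrome (s4...s1) = 001 → position 1.

1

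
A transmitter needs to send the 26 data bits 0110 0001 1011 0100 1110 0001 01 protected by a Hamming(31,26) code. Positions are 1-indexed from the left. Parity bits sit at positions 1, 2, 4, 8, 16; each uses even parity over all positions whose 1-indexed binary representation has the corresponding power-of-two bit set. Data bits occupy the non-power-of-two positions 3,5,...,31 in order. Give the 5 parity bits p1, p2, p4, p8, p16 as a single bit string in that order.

00101

Place data bits at non-power-of-two positions: b3=0, b5=1, b6=1, b7=0, b9=0, b10=0, b11=0, b12=1, b13=1, b14=0, b15=1, b17=1, b18=0, b19=1, b20=0, b21=0, b22=1, b23=1, b24=1, b25=0, b26=0, b27=0, b28=0, b29=1, b30=0, b31=1.
p1 = XOR of data positions {3,5,7,9,11,13,15,17,19,21,23,25,27,29,31} = 0⊕1⊕0⊕0⊕0⊕1⊕1⊕1⊕1⊕0⊕1⊕0⊕0⊕1⊕1 = 0
p2 = XOR of data positions {3,6,7,10,11,14,15,18,19,22,23,26,27,30,31} = 0⊕1⊕0⊕0⊕0⊕0⊕1⊕0⊕1⊕1⊕1⊕0⊕0⊕0⊕1 = 0
p4 = XOR of data positions {5,6,7,12,13,14,15,20,21,22,23,28,29,30,31} = 1⊕1⊕0⊕1⊕1⊕0⊕1⊕0⊕0⊕1⊕1⊕0⊕1⊕0⊕1 = 1
p8 = XOR of data positions {9,10,11,12,13,14,15,24,25,26,27,28,29,30,31} = 0⊕0⊕0⊕1⊕1⊕0⊕1⊕1⊕0⊕0⊕0⊕0⊕1⊕0⊕1 = 0
p16 = XOR of data positions {17,18,19,20,21,22,23,24,25,26,27,28,29,30,31} = 1⊕0⊕1⊕0⊕0⊕1⊕1⊕1⊕0⊕0⊕0⊕0⊕1⊕0⊕1 = 1
Parity bits p1,p2,p4,p8,p16 = 00101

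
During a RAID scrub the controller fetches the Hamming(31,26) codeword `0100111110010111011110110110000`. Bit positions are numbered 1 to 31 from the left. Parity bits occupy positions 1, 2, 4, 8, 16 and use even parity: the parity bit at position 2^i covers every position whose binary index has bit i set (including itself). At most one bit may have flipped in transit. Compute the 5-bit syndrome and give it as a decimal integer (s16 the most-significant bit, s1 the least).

s1: b1⊕b3⊕b5⊕b7⊕b9⊕b11⊕b13⊕b15⊕b17⊕b19⊕b21⊕b23⊕b25⊕b27⊕b29⊕b31 = 0⊕0⊕1⊕1⊕1⊕0⊕0⊕1⊕0⊕1⊕1⊕1⊕0⊕1⊕0⊕0 = 0
s2: b2⊕b3⊕b6⊕b7⊕b10⊕b11⊕b14⊕b15⊕b18⊕b19⊕b22⊕b23⊕b26⊕b27⊕b30⊕b31 = 1⊕0⊕1⊕1⊕0⊕0⊕1⊕1⊕1⊕1⊕0⊕1⊕1⊕1⊕0⊕0 = 0
s4: b4⊕b5⊕b6⊕b7⊕b12⊕b13⊕b14⊕b15⊕b20⊕b21⊕b22⊕b23⊕b28⊕b29⊕b30⊕b31 = 0⊕1⊕1⊕1⊕1⊕0⊕1⊕1⊕1⊕1⊕0⊕1⊕0⊕0⊕0⊕0 = 1
s8: b8⊕b9⊕b10⊕b11⊕b12⊕b13⊕b14⊕b15⊕b24⊕b25⊕b26⊕b27⊕b28⊕b29⊕b30⊕b31 = 1⊕1⊕0⊕0⊕1⊕0⊕1⊕1⊕1⊕0⊕1⊕1⊕0⊕0⊕0⊕0 = 0
s16: b16⊕b17⊕b18⊕b19⊕b20⊕b21⊕b22⊕b23⊕b24⊕b25⊕b26⊕b27⊕b28⊕b29⊕b30⊕b31 = 1⊕0⊕1⊕1⊕1⊕1⊕0⊕1⊕1⊕0⊕1⊕1⊕0⊕0⊕0⊕0 = 1
Syndrome (s16...s1) = 10100 → position 20.

20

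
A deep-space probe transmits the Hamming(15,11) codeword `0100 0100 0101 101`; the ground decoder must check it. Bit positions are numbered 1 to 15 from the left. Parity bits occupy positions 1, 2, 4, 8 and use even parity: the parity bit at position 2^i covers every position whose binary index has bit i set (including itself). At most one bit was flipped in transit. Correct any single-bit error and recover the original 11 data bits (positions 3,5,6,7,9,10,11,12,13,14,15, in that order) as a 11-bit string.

00100101101

s1: b1⊕b3⊕b5⊕b7⊕b9⊕b11⊕b13⊕b15 = 0⊕0⊕0⊕0⊕0⊕0⊕1⊕1 = 0
s2: b2⊕b3⊕b6⊕b7⊕b10⊕b11⊕b14⊕b15 = 1⊕0⊕1⊕0⊕1⊕0⊕0⊕1 = 0
s4: b4⊕b5⊕b6⊕b7⊕b12⊕b13⊕b14⊕b15 = 0⊕0⊕1⊕0⊕1⊕1⊕0⊕1 = 0
s8: b8⊕b9⊕b10⊕b11⊕b12⊕b13⊕b14⊕b15 = 0⊕0⊕1⊕0⊕1⊕1⊕0⊕1 = 0
Syndrome (s8...s1) = 0000 → position 0 (no error).
No correction needed.
Data bits at positions 3,5,6,7,9,10,11,12,13,14,15: 00100101101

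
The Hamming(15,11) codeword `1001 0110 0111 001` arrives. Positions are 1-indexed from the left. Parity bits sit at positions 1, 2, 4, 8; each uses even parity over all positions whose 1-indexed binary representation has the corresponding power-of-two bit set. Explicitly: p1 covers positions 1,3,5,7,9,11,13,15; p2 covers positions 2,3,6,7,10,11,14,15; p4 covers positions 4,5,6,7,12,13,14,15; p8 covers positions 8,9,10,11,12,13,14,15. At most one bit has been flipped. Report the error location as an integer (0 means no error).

6

s1: b1⊕b3⊕b5⊕b7⊕b9⊕b11⊕b13⊕b15 = 1⊕0⊕0⊕1⊕0⊕1⊕0⊕1 = 0
s2: b2⊕b3⊕b6⊕b7⊕b10⊕b11⊕b14⊕b15 = 0⊕0⊕1⊕1⊕1⊕1⊕0⊕1 = 1
s4: b4⊕b5⊕b6⊕b7⊕b12⊕b13⊕b14⊕b15 = 1⊕0⊕1⊕1⊕1⊕0⊕0⊕1 = 1
s8: b8⊕b9⊕b10⊕b11⊕b12⊕b13⊕b14⊕b15 = 0⊕0⊕1⊕1⊕1⊕0⊕0⊕1 = 0
Syndrome (s8...s1) = 0110 → position 6.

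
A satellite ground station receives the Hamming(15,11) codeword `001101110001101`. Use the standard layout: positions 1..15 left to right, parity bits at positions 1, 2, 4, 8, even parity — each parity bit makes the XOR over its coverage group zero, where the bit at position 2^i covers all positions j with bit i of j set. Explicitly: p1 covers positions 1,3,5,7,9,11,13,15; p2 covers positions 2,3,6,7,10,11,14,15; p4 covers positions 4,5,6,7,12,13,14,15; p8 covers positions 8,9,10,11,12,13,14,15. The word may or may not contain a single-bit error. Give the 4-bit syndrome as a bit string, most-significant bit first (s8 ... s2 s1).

s1: b1⊕b3⊕b5⊕b7⊕b9⊕b11⊕b13⊕b15 = 0⊕1⊕0⊕1⊕0⊕0⊕1⊕1 = 0
s2: b2⊕b3⊕b6⊕b7⊕b10⊕b11⊕b14⊕b15 = 0⊕1⊕1⊕1⊕0⊕0⊕0⊕1 = 0
s4: b4⊕b5⊕b6⊕b7⊕b12⊕b13⊕b14⊕b15 = 1⊕0⊕1⊕1⊕1⊕1⊕0⊕1 = 0
s8: b8⊕b9⊕b10⊕b11⊕b12⊕b13⊕b14⊕b15 = 1⊕0⊕0⊕0⊕1⊕1⊕0⊕1 = 0
Syndrome (s8...s1) = 0000 → position 0 (no error).

0000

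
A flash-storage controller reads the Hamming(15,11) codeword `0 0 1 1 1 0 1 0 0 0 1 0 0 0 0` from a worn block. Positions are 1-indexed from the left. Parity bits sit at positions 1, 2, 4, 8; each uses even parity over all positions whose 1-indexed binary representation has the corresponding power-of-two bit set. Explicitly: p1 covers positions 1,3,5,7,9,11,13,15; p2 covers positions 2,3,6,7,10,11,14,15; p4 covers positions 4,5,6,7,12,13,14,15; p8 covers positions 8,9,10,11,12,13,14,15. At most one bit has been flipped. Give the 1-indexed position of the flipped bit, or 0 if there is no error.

s1: b1⊕b3⊕b5⊕b7⊕b9⊕b11⊕b13⊕b15 = 0⊕1⊕1⊕1⊕0⊕1⊕0⊕0 = 0
s2: b2⊕b3⊕b6⊕b7⊕b10⊕b11⊕b14⊕b15 = 0⊕1⊕0⊕1⊕0⊕1⊕0⊕0 = 1
s4: b4⊕b5⊕b6⊕b7⊕b12⊕b13⊕b14⊕b15 = 1⊕1⊕0⊕1⊕0⊕0⊕0⊕0 = 1
s8: b8⊕b9⊕b10⊕b11⊕b12⊕b13⊕b14⊕b15 = 0⊕0⊕0⊕1⊕0⊕0⊕0⊕0 = 1
Syndrome (s8...s1) = 1110 → position 14.

14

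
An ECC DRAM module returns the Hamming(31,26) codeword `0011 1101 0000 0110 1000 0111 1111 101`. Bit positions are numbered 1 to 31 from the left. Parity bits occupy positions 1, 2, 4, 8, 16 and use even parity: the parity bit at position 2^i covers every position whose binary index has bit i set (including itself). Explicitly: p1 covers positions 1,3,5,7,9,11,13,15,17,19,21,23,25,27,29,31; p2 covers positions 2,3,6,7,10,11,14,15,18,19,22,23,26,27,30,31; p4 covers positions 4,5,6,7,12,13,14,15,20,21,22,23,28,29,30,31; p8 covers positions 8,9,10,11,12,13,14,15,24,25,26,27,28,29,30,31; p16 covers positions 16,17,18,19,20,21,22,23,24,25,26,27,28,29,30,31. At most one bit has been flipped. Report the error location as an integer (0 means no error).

s1: b1⊕b3⊕b5⊕b7⊕b9⊕b11⊕b13⊕b15⊕b17⊕b19⊕b21⊕b23⊕b25⊕b27⊕b29⊕b31 = 0⊕1⊕1⊕0⊕0⊕0⊕0⊕1⊕1⊕0⊕0⊕1⊕1⊕1⊕1⊕1 = 1
s2: b2⊕b3⊕b6⊕b7⊕b10⊕b11⊕b14⊕b15⊕b18⊕b19⊕b22⊕b23⊕b26⊕b27⊕b30⊕b31 = 0⊕1⊕1⊕0⊕0⊕0⊕1⊕1⊕0⊕0⊕1⊕1⊕1⊕1⊕0⊕1 = 1
s4: b4⊕b5⊕b6⊕b7⊕b12⊕b13⊕b14⊕b15⊕b20⊕b21⊕b22⊕b23⊕b28⊕b29⊕b30⊕b31 = 1⊕1⊕1⊕0⊕0⊕0⊕1⊕1⊕0⊕0⊕1⊕1⊕1⊕1⊕0⊕1 = 0
s8: b8⊕b9⊕b10⊕b11⊕b12⊕b13⊕b14⊕b15⊕b24⊕b25⊕b26⊕b27⊕b28⊕b29⊕b30⊕b31 = 1⊕0⊕0⊕0⊕0⊕0⊕1⊕1⊕1⊕1⊕1⊕1⊕1⊕1⊕0⊕1 = 0
s16: b16⊕b17⊕b18⊕b19⊕b20⊕b21⊕b22⊕b23⊕b24⊕b25⊕b26⊕b27⊕b28⊕b29⊕b30⊕b31 = 0⊕1⊕0⊕0⊕0⊕0⊕1⊕1⊕1⊕1⊕1⊕1⊕1⊕1⊕0⊕1 = 0
Syndrome (s16...s1) = 00011 → position 3.

3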